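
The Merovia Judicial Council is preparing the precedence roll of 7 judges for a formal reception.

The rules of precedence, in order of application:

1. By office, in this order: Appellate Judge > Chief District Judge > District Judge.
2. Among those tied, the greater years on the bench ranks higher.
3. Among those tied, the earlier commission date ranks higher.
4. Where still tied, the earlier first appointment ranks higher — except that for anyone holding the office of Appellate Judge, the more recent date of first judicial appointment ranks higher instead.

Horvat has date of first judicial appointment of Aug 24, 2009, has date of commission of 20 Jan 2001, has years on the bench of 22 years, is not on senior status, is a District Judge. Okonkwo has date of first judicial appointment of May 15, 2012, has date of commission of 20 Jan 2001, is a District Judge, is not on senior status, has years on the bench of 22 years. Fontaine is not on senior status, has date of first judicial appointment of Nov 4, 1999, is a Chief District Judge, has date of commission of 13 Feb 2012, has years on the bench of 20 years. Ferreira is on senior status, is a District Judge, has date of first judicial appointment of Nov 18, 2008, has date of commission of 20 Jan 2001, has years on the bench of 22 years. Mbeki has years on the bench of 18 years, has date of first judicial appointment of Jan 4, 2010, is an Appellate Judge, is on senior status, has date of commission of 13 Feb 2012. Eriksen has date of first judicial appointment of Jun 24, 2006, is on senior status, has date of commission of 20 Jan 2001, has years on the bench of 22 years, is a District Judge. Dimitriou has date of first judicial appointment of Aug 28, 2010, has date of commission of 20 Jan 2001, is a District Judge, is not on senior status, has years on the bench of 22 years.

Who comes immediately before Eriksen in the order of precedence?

By office: Mbeki (Appellate Judge); then Fontaine (Chief District Judge); then Eriksen, Ferreira, Horvat, Dimitriou and Okonkwo (District Judge).
Eriksen, Ferreira, Horvat, Dimitriou and Okonkwo all have years on the bench 22 years, so the next rule applies.
Eriksen, Ferreira, Horvat, Dimitriou and Okonkwo all have date of commission 20 Jan 2001, so the next rule applies.
Among Eriksen, Ferreira, Horvat, Dimitriou and Okonkwo, by date of first judicial appointment (earlier first): Eriksen (Jun 24, 2006) before Ferreira (Nov 18, 2008) before Horvat (Aug 24, 2009) before Dimitriou (Aug 28, 2010) before Okonkwo (May 15, 2012).
Order: Mbeki, Fontaine, Eriksen, Ferreira, Horvat, Dimitriou, Okonkwo.

Fontaine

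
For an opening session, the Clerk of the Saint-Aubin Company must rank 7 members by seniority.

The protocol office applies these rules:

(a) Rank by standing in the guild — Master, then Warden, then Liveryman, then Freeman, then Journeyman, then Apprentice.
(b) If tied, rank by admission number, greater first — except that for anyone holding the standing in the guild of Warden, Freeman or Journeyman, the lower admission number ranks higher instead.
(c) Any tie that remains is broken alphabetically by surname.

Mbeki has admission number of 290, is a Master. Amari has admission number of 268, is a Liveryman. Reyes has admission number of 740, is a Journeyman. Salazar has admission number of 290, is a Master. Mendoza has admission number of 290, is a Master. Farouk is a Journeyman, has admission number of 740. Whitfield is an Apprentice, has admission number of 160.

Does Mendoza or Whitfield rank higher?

Mendoza

By standing in the guild: Mbeki, Mendoza and Salazar (Master); then Amari (Liveryman); then Farouk and Reyes (Journeyman); then Whitfield (Apprentice).
Mbeki, Mendoza and Salazar all have admission number 290, so the next rule applies.
Among Mbeki, Mendoza and Salazar, alphabetically by surname: Mbeki before Mendoza before Salazar.
Farouk and Reyes both have admission number 740, so the next rule applies.
Among Farouk and Reyes, alphabetically by surname: Farouk before Reyes.
So Mendoza takes precedence.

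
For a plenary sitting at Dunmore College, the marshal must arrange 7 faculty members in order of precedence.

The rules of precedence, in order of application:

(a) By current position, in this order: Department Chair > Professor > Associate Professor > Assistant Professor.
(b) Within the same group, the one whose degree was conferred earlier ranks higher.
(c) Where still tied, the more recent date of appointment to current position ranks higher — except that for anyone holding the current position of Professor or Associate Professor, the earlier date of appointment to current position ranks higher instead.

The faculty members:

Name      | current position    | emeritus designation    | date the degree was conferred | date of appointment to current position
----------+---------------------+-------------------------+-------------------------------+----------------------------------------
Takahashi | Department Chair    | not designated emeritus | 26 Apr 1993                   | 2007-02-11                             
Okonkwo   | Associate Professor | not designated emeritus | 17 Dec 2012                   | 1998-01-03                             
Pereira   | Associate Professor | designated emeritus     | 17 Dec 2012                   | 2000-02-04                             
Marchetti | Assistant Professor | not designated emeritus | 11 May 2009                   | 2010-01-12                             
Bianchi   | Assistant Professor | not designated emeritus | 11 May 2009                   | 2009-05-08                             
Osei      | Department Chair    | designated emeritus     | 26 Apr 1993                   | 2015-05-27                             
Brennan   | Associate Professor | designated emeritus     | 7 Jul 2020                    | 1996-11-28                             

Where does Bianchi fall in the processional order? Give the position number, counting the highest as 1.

By current position: Osei and Takahashi (Department Chair); then Okonkwo, Pereira and Brennan (Associate Professor); then Marchetti and Bianchi (Assistant Professor).
Osei and Takahashi both have date the degree was conferred 26 Apr 1993, so the next rule applies.
Among Osei and Takahashi, by date of appointment to current position (later first): Osei (2015-05-27) before Takahashi (2007-02-11).
Among Okonkwo, Pereira and Brennan, by date the degree was conferred (earlier first): Okonkwo and Pereira (17 Dec 2012) before Brennan (7 Jul 2020).
Among Okonkwo and Pereira, by date of appointment to current position (earlier first) (reversed rule for this group): Okonkwo (1998-01-03) before Pereira (2000-02-04).
Marchetti and Bianchi both have date the degree was conferred 11 May 2009, so the next rule applies.
Among Marchetti and Bianchi, by date of appointment to current position (later first): Marchetti (2010-01-12) before Bianchi (2009-05-08).
Order: Osei, Takahashi, Okonkwo, Pereira, Brennan, Marchetti, Bianchi. So position 7.

7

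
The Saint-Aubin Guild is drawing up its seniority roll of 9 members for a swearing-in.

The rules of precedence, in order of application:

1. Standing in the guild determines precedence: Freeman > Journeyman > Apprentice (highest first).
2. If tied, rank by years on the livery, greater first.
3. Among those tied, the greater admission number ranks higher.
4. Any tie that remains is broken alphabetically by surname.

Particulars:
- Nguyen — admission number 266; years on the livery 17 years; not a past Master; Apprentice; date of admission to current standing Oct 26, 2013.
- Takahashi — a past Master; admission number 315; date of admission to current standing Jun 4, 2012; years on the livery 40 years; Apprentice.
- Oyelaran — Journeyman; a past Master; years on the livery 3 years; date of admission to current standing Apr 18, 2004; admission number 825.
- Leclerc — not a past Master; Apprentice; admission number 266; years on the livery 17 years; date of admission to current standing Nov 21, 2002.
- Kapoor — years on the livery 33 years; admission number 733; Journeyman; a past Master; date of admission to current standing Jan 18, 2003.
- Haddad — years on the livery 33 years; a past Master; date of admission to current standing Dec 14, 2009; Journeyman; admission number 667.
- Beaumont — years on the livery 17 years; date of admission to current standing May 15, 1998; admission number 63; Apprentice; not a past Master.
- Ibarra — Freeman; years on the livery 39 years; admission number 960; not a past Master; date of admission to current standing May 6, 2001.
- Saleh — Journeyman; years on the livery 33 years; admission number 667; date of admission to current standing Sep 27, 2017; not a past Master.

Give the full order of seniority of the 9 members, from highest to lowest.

By standing in the guild: Ibarra (Freeman); then Kapoor, Haddad, Saleh and Oyelaran (Journeyman); then Takahashi, Leclerc, Nguyen and Beaumont (Apprentice).
Among Kapoor, Haddad, Saleh and Oyelaran, by years on the livery (higher first): Kapoor, Haddad and Saleh (33 years) before Oyelaran (3 years).
Among Kapoor, Haddad and Saleh, by admission number (higher first): Kapoor (733) before Haddad and Saleh (667).
Among Haddad and Saleh, alphabetically by surname: Haddad before Saleh.
Among Takahashi, Leclerc, Nguyen and Beaumont, by years on the livery (higher first): Takahashi (40 years) before Leclerc, Nguyen and Beaumont (17 years).
Among Leclerc, Nguyen and Beaumont, by admission number (higher first): Leclerc and Nguyen (266) before Beaumont (63).
Among Leclerc and Nguyen, alphabetically by surname: Leclerc before Nguyen.
Full order: Ibarra, Kapoor, Haddad, Saleh, Oyelaran, Takahashi, Leclerc, Nguyen, Beaumont.

Ibarra, Kapoor, Haddad, Saleh, Oyelaran, Takahashi, Leclerc, Nguyen, Beaumont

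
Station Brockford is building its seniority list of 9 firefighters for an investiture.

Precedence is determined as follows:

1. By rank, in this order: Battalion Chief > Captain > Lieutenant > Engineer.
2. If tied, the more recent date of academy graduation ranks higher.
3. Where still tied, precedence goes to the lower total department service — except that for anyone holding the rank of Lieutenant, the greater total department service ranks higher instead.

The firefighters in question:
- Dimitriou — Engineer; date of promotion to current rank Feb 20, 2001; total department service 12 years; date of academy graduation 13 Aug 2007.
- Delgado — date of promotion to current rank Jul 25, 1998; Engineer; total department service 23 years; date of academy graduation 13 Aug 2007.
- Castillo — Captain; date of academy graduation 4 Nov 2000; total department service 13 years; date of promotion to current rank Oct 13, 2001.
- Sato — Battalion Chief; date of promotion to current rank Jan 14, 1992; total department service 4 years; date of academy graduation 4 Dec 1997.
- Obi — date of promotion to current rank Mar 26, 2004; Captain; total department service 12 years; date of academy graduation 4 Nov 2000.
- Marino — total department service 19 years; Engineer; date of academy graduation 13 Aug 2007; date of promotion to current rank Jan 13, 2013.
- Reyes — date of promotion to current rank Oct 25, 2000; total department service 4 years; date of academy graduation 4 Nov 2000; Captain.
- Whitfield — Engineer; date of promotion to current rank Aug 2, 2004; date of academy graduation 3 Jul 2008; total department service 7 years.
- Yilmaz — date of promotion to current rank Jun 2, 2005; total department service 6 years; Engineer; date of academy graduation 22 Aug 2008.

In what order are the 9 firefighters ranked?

Sato, Reyes, Obi, Castillo, Yilmaz, Whitfield, Dimitriou, Marino, Delgado

By rank: Sato (Battalion Chief); then Reyes, Obi and Castillo (Captain); then Yilmaz, Whitfield, Dimitriou, Marino and Delgado (Engineer).
Reyes, Obi and Castillo all have date of academy graduation 4 Nov 2000, so the next rule applies.
Among Reyes, Obi and Castillo, by total department service (lower first): Reyes (4 years) before Obi (12 years) before Castillo (13 years).
Among Yilmaz, Whitfield, Dimitriou, Marino and Delgado, by date of academy graduation (later first): Yilmaz (22 Aug 2008) before Whitfield (3 Jul 2008) before Dimitriou, Marino and Delgado (13 Aug 2007).
Among Dimitriou, Marino and Delgado, by total department service (lower first): Dimitriou (12 years) before Marino (19 years) before Delgado (23 years).
Full order: Sato, Reyes, Obi, Castillo, Yilmaz, Whitfield, Dimitriou, Marino, Delgado.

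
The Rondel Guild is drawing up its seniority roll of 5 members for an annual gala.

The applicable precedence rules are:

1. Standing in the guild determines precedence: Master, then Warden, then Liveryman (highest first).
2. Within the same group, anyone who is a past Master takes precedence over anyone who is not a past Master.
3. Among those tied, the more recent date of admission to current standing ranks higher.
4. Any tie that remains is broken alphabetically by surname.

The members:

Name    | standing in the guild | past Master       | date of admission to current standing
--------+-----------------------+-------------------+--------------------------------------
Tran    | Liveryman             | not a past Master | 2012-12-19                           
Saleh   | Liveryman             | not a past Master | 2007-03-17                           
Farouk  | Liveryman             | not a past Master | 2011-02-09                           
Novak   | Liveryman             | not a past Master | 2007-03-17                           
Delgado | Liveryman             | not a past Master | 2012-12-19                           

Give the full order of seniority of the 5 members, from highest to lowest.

Delgado, Tran, Farouk, Novak, Saleh

By standing in the guild: Delgado, Tran, Farouk, Novak and Saleh (Liveryman).
Delgado, Tran, Farouk, Novak and Saleh are each not a past Master, so the next rule applies.
Among Delgado, Tran, Farouk, Novak and Saleh, by date of admission to current standing (later first): Delgado and Tran (2012-12-19) before Farouk (2011-02-09) before Novak and Saleh (2007-03-17).
Among Delgado and Tran, alphabetically by surname: Delgado before Tran.
Among Novak and Saleh, alphabetically by surname: Novak before Saleh.
Full order: Delgado, Tran, Farouk, Novak, Saleh.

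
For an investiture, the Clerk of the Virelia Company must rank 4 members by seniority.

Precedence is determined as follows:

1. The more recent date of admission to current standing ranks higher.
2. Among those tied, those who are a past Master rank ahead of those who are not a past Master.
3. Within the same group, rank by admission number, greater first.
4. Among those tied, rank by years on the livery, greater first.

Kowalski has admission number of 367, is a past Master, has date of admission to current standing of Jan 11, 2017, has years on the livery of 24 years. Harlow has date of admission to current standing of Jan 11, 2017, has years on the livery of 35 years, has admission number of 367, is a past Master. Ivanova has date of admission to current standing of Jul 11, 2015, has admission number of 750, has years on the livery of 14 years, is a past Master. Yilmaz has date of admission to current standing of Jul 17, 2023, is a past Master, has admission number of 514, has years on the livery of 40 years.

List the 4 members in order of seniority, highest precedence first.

By date of admission to current standing (later first): Yilmaz (Jul 17, 2023); then Harlow and Kowalski (both Jan 11, 2017); then Ivanova (Jul 11, 2015).
Harlow and Kowalski are each a past Master, so the next rule applies.
Harlow and Kowalski both have admission number 367, so the next rule applies.
Among Harlow and Kowalski, by years on the livery (higher first): Harlow (35 years) before Kowalski (24 years).
Full order: Yilmaz, Harlow, Kowalski, Ivanova.

Yilmaz, Harlow, Kowalski, Ivanova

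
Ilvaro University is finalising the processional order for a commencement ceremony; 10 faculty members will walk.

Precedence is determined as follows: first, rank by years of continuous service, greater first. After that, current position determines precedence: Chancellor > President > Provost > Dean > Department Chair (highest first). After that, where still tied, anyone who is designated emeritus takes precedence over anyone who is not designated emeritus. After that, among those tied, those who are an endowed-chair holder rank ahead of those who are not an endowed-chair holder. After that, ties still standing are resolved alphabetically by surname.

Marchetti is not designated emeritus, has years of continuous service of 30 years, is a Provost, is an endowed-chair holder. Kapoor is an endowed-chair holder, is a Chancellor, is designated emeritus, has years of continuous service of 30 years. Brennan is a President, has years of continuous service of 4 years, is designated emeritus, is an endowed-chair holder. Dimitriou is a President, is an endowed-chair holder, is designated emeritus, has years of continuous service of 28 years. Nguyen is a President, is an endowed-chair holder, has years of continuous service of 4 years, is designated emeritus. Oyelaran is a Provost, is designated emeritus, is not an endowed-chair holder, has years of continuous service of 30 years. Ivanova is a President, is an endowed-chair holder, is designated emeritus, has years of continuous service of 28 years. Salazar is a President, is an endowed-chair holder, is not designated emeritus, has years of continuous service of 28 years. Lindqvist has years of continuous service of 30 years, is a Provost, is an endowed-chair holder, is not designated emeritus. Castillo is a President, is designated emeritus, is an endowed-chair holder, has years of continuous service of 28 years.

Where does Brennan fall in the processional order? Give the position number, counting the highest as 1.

By years of continuous service (higher first): Kapoor, Oyelaran, Lindqvist and Marchetti (each 30 years); then Castillo, Dimitriou, Ivanova and Salazar (each 28 years); then Brennan and Nguyen (both 4 years).
Among Kapoor, Oyelaran, Lindqvist and Marchetti, by current position: Kapoor (Chancellor) before Oyelaran, Lindqvist and Marchetti (Provost).
Among Oyelaran, Lindqvist and Marchetti, designated emeritus before not designated emeritus: Oyelaran (designated emeritus) before Lindqvist and Marchetti (not designated emeritus).
Lindqvist and Marchetti are each an endowed-chair holder, so the next rule applies.
Among Lindqvist and Marchetti, alphabetically by surname: Lindqvist before Marchetti.
Castillo, Dimitriou, Ivanova and Salazar are each President, so the next rule applies.
Among Castillo, Dimitriou, Ivanova and Salazar, designated emeritus before not designated emeritus: Castillo, Dimitriou and Ivanova (designated emeritus) before Salazar (not designated emeritus).
Castillo, Dimitriou and Ivanova are each an endowed-chair holder, so the next rule applies.
Among Castillo, Dimitriou and Ivanova, alphabetically by surname: Castillo before Dimitriou before Ivanova.
Brennan and Nguyen are each President, so the next rule applies.
Brennan and Nguyen are each designated emeritus, so the next rule applies.
Brennan and Nguyen are each an endowed-chair holder, so the next rule applies.
Among Brennan and Nguyen, alphabetically by surname: Brennan before Nguyen.
Order: Kapoor, Oyelaran, Lindqvist, Marchetti, Castillo, Dimitriou, Ivanova, Salazar, Brennan, Nguyen. So position 9.

9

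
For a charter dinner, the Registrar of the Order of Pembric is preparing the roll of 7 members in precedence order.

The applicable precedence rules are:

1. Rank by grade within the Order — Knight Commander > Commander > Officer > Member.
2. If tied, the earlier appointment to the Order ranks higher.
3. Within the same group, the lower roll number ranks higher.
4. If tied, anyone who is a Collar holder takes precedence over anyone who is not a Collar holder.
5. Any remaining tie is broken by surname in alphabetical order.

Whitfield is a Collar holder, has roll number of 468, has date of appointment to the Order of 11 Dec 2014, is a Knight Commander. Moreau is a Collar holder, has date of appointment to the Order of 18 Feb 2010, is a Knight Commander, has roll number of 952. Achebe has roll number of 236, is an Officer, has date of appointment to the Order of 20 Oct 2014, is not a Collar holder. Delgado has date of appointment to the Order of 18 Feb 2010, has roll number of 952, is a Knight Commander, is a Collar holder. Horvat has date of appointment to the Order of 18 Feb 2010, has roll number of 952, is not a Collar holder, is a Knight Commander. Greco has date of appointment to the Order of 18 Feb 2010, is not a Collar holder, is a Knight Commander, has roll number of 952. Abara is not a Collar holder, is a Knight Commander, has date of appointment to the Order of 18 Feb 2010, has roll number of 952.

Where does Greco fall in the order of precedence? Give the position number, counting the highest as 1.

By grade within the Order: Delgado, Moreau, Abara, Greco, Horvat and Whitfield (Knight Commander); then Achebe (Officer).
Among Delgado, Moreau, Abara, Greco, Horvat and Whitfield, by date of appointment to the Order (earlier first): Delgado, Moreau, Abara, Greco and Horvat (18 Feb 2010) before Whitfield (11 Dec 2014).
Delgado, Moreau, Abara, Greco and Horvat all have roll number 952, so the next rule applies.
Among Delgado, Moreau, Abara, Greco and Horvat, a Collar holder before not a Collar holder: Delgado and Moreau (a Collar holder) before Abara, Greco and Horvat (not a Collar holder).
Among Delgado and Moreau, alphabetically by surname: Delgado before Moreau.
Among Abara, Greco and Horvat, alphabetically by surname: Abara before Greco before Horvat.
Order: Delgado, Moreau, Abara, Greco, Horvat, Whitfield, Achebe. So position 4.

4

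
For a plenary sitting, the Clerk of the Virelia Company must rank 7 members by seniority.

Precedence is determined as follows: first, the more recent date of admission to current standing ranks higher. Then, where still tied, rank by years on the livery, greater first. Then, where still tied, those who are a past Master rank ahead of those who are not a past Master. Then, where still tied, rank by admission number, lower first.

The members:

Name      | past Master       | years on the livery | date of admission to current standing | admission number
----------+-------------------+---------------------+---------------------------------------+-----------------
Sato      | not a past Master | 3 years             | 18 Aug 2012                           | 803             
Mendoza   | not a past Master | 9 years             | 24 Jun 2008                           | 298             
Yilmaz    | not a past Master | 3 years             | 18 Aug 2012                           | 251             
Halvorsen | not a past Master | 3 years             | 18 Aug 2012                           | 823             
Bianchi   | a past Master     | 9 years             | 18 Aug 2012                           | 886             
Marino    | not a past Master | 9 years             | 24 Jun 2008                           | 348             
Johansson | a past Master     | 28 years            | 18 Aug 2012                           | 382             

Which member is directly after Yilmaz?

By date of admission to current standing (later first): Johansson, Bianchi, Yilmaz, Sato and Halvorsen (each 18 Aug 2012); then Mendoza and Marino (both 24 Jun 2008).
Among Johansson, Bianchi, Yilmaz, Sato and Halvorsen, by years on the livery (higher first): Johansson (28 years) before Bianchi (9 years) before Yilmaz, Sato and Halvorsen (3 years).
Yilmaz, Sato and Halvorsen are each not a past Master, so the next rule applies.
Among Yilmaz, Sato and Halvorsen, by admission number (lower first): Yilmaz (251) before Sato (803) before Halvorsen (823).
Mendoza and Marino both have years on the livery 9 years, so the next rule applies.
Mendoza and Marino are each not a past Master, so the next rule applies.
Among Mendoza and Marino, by admission number (lower first): Mendoza (298) before Marino (348).
Order: Johansson, Bianchi, Yilmaz, Sato, Halvorsen, Mendoza, Marino.

Sato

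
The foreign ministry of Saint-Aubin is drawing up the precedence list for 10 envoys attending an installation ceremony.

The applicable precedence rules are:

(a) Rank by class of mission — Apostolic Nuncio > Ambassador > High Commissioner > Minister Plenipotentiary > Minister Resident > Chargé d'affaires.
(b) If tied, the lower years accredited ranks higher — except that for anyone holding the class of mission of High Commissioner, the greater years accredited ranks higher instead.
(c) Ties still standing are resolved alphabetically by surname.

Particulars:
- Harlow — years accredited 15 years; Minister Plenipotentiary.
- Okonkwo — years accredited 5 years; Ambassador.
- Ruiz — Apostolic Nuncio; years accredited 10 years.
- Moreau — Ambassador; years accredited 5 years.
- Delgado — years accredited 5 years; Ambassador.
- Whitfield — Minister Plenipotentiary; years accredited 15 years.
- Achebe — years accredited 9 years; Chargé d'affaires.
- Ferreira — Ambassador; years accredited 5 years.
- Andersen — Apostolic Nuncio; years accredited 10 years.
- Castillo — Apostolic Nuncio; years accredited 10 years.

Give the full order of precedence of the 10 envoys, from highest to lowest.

Andersen, Castillo, Ruiz, Delgado, Ferreira, Moreau, Okonkwo, Harlow, Whitfield, Achebe

By class of mission: Andersen, Castillo and Ruiz (Apostolic Nuncio); then Delgado, Ferreira, Moreau and Okonkwo (Ambassador); then Harlow and Whitfield (Minister Plenipotentiary); then Achebe (Chargé d'affaires).
Andersen, Castillo and Ruiz all have years accredited 10 years, so the next rule applies.
Among Andersen, Castillo and Ruiz, alphabetically by surname: Andersen before Castillo before Ruiz.
Delgado, Ferreira, Moreau and Okonkwo all have years accredited 5 years, so the next rule applies.
Among Delgado, Ferreira, Moreau and Okonkwo, alphabetically by surname: Delgado before Ferreira before Moreau before Okonkwo.
Harlow and Whitfield both have years accredited 15 years, so the next rule applies.
Among Harlow and Whitfield, alphabetically by surname: Harlow before Whitfield.
Full order: Andersen, Castillo, Ruiz, Delgado, Ferreira, Moreau, Okonkwo, Harlow, Whitfield, Achebe.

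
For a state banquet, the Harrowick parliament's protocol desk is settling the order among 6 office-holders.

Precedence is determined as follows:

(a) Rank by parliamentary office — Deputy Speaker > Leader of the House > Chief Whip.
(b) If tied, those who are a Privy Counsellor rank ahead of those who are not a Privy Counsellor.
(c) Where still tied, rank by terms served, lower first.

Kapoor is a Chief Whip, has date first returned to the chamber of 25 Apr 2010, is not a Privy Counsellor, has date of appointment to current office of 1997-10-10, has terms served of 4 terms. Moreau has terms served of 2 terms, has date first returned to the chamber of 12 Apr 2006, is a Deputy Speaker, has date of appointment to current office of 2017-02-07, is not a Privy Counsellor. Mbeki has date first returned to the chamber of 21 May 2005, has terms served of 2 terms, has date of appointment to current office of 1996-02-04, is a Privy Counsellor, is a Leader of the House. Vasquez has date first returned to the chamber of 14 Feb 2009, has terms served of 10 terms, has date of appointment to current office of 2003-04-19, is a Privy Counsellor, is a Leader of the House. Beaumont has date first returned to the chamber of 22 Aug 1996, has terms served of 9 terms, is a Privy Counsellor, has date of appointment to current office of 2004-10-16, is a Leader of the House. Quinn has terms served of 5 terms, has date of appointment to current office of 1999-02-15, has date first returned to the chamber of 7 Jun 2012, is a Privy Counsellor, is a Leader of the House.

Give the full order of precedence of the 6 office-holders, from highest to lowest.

By parliamentary office: Moreau (Deputy Speaker); then Mbeki, Quinn, Beaumont and Vasquez (Leader of the House); then Kapoor (Chief Whip).
Mbeki, Quinn, Beaumont and Vasquez are each a Privy Counsellor, so the next rule applies.
Among Mbeki, Quinn, Beaumont and Vasquez, by terms served (lower first): Mbeki (2 terms) before Quinn (5 terms) before Beaumont (9 terms) before Vasquez (10 terms).
Full order: Moreau, Mbeki, Quinn, Beaumont, Vasquez, Kapoor.

Moreau, Mbeki, Quinn, Beaumont, Vasquez, Kapoor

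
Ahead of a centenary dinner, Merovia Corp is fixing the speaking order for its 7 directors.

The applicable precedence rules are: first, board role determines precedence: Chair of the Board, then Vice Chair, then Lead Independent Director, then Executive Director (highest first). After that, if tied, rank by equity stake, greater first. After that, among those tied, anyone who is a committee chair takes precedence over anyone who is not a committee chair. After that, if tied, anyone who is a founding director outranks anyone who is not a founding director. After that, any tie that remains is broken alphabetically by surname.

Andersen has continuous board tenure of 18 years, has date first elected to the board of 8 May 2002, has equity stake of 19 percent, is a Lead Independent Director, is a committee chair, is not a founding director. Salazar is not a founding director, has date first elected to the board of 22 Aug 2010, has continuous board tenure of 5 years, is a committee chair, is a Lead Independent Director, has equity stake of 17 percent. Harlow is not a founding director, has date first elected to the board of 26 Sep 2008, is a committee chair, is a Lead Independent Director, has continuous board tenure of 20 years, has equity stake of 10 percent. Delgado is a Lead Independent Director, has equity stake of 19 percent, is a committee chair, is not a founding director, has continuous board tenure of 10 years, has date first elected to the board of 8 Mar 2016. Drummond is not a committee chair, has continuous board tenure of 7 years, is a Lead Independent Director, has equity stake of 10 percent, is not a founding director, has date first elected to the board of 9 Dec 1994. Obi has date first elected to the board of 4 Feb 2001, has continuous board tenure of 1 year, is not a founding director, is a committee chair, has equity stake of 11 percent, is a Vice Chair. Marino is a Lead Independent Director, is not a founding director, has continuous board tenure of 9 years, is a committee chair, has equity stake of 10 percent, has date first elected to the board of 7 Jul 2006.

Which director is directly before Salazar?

Delgado

By board role: Obi (Vice Chair); then Andersen, Delgado, Salazar, Harlow, Marino and Drummond (Lead Independent Director).
Among Andersen, Delgado, Salazar, Harlow, Marino and Drummond, by equity stake (higher first): Andersen and Delgado (19 percent) before Salazar (17 percent) before Harlow, Marino and Drummond (10 percent).
Andersen and Delgado are each a committee chair, so the next rule applies.
Andersen and Delgado are each not a founding director, so the next rule applies.
Among Andersen and Delgado, alphabetically by surname: Andersen before Delgado.
Among Harlow, Marino and Drummond, a committee chair before not a committee chair: Harlow and Marino (a committee chair) before Drummond (not a committee chair).
Harlow and Marino are each not a founding director, so the next rule applies.
Among Harlow and Marino, alphabetically by surname: Harlow before Marino.
Order: Obi, Andersen, Delgado, Salazar, Harlow, Marino, Drummond.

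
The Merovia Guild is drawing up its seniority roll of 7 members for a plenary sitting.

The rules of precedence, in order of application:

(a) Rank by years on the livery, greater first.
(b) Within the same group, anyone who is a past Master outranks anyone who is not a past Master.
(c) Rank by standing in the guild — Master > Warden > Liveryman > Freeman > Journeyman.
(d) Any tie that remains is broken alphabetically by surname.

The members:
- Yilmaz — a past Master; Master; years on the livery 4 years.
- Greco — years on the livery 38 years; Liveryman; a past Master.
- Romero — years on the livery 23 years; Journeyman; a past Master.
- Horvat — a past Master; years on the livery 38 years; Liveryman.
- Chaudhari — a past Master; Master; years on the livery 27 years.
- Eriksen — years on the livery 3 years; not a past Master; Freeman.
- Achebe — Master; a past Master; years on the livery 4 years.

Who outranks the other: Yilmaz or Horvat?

By years on the livery (higher first): Greco and Horvat (both 38 years); then Chaudhari (27 years); then Romero (23 years); then Achebe and Yilmaz (both 4 years); then Eriksen (3 years).
Greco and Horvat are each a past Master, so the next rule applies.
Greco and Horvat are each Liveryman, so the next rule applies.
Among Greco and Horvat, alphabetically by surname: Greco before Horvat.
Achebe and Yilmaz are each a past Master, so the next rule applies.
Achebe and Yilmaz are each Master, so the next rule applies.
Among Achebe and Yilmaz, alphabetically by surname: Achebe before Yilmaz.
So Horvat takes precedence.

Horvat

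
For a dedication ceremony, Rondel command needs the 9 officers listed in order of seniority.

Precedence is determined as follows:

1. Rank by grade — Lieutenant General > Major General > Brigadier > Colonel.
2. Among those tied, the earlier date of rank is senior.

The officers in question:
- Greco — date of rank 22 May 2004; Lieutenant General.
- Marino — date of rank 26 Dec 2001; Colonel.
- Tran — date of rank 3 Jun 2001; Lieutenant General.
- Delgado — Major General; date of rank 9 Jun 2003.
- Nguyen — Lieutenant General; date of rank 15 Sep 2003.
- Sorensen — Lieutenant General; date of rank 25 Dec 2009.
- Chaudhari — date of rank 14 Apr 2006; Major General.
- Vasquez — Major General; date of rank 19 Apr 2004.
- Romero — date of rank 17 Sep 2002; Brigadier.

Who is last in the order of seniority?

By grade: Tran, Nguyen, Greco and Sorensen (Lieutenant General); then Delgado, Vasquez and Chaudhari (Major General); then Romero (Brigadier); then Marino (Colonel).
Among Tran, Nguyen, Greco and Sorensen, by date of rank (earlier first): Tran (3 Jun 2001) before Nguyen (15 Sep 2003) before Greco (22 May 2004) before Sorensen (25 Dec 2009).
Among Delgado, Vasquez and Chaudhari, by date of rank (earlier first): Delgado (9 Jun 2003) before Vasquez (19 Apr 2004) before Chaudhari (14 Apr 2006).
Order: Tran, Nguyen, Greco, Sorensen, Delgado, Vasquez, Chaudhari, Romero, Marino.

Marino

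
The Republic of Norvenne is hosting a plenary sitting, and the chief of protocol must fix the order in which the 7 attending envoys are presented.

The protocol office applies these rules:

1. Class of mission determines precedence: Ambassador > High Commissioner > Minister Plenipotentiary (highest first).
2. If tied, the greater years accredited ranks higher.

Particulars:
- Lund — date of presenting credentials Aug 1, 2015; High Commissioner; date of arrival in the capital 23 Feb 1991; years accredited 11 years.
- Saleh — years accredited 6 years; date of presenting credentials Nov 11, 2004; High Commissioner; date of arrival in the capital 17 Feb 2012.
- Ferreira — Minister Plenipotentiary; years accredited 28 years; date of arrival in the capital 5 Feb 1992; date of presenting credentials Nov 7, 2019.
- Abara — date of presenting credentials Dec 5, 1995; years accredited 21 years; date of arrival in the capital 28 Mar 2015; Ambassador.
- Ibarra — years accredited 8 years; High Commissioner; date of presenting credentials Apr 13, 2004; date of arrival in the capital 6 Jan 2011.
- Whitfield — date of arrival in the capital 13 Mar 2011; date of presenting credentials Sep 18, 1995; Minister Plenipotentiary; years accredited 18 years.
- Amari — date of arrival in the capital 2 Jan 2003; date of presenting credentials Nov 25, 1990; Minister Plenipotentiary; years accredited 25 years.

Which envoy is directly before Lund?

By class of mission: Abara (Ambassador); then Lund, Ibarra and Saleh (High Commissioner); then Ferreira, Amari and Whitfield (Minister Plenipotentiary).
Among Lund, Ibarra and Saleh, by years accredited (higher first): Lund (11 years) before Ibarra (8 years) before Saleh (6 years).
Among Ferreira, Amari and Whitfield, by years accredited (higher first): Ferreira (28 years) before Amari (25 years) before Whitfield (18 years).
Order: Abara, Lund, Ibarra, Saleh, Ferreira, Amari, Whitfield.

Abara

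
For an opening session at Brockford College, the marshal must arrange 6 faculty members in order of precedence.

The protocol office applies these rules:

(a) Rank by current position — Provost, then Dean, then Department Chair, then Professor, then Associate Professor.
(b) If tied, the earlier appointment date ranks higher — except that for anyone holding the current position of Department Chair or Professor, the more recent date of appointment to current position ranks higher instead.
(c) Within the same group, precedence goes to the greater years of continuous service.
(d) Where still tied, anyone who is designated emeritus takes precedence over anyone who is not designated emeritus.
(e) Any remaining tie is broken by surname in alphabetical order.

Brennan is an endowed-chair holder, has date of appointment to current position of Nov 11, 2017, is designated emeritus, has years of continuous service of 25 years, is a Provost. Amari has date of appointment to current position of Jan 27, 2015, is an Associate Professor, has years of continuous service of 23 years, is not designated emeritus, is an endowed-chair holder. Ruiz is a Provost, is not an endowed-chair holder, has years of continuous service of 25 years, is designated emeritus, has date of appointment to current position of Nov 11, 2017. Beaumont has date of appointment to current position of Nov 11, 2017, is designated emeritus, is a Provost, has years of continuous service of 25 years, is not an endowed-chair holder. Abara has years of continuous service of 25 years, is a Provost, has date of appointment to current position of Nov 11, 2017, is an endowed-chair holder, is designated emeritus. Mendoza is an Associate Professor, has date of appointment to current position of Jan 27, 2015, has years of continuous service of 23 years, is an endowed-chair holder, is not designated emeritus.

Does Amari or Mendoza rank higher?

By current position: Abara, Beaumont, Brennan and Ruiz (Provost); then Amari and Mendoza (Associate Professor).
Abara, Beaumont, Brennan and Ruiz all have date of appointment to current position Nov 11, 2017, so the next rule applies.
Abara, Beaumont, Brennan and Ruiz all have years of continuous service 25 years, so the next rule applies.
Abara, Beaumont, Brennan and Ruiz are each designated emeritus, so the next rule applies.
Among Abara, Beaumont, Brennan and Ruiz, alphabetically by surname: Abara before Beaumont before Brennan before Ruiz.
Amari and Mendoza both have date of appointment to current position Jan 27, 2015, so the next rule applies.
Amari and Mendoza both have years of continuous service 23 years, so the next rule applies.
Amari and Mendoza are each not designated emeritus, so the next rule applies.
Among Amari and Mendoza, alphabetically by surname: Amari before Mendoza.
So Amari takes precedence.

Amari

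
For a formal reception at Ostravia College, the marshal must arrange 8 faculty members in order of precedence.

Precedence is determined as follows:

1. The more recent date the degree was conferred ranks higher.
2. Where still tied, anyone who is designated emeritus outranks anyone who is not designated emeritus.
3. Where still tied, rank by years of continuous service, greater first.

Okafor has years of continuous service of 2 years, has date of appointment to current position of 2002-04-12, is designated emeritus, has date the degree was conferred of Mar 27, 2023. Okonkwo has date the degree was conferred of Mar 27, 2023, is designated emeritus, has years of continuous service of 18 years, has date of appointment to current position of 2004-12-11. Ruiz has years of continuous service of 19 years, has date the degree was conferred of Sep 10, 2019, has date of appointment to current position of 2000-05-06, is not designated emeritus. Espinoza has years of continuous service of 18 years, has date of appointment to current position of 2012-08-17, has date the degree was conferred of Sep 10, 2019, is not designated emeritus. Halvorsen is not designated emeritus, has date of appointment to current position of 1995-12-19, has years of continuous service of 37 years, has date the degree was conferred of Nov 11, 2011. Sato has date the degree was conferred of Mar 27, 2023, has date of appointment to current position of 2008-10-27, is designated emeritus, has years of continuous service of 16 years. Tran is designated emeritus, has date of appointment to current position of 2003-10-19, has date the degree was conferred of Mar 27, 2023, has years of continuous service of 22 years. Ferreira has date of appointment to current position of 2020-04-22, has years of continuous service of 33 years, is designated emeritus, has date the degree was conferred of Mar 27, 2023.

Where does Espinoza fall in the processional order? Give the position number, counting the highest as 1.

By date the degree was conferred (later first): Ferreira, Tran, Okonkwo, Sato and Okafor (each Mar 27, 2023); then Ruiz and Espinoza (both Sep 10, 2019); then Halvorsen (Nov 11, 2011).
Ferreira, Tran, Okonkwo, Sato and Okafor are each designated emeritus, so the next rule applies.
Among Ferreira, Tran, Okonkwo, Sato and Okafor, by years of continuous service (higher first): Ferreira (33 years) before Tran (22 years) before Okonkwo (18 years) before Sato (16 years) before Okafor (2 years).
Ruiz and Espinoza are each not designated emeritus, so the next rule applies.
Among Ruiz and Espinoza, by years of continuous service (higher first): Ruiz (19 years) before Espinoza (18 years).
Order: Ferreira, Tran, Okonkwo, Sato, Okafor, Ruiz, Espinoza, Halvorsen. So position 7.

7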